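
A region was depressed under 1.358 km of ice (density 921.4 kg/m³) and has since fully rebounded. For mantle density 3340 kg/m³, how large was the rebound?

Removing the load lets mantle flow back in; uplift u satisfies ρ_ice t = ρ_m u.
u = t ρ_ice/ρ_m = 1.358 km × 921.4/3340 = 0.375 km.

0.375 km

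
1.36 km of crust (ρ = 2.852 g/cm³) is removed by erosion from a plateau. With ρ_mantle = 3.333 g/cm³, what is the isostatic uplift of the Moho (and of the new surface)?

Unloading: uplift u = e ρ_c/ρ_m = 1.36 km × 2.852/3.333 = 1.16 km.

1.16 km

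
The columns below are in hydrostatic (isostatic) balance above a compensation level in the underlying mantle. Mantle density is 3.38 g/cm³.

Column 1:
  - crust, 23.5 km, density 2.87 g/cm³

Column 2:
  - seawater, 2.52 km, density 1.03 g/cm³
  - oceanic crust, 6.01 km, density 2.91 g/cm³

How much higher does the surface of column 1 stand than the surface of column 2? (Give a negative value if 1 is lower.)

For any compensation level in the mantle, the mantle terms cancel and isostasy reduces to e = (Σt_1 − Σt_2) − (Σ(ρt)_1 − Σ(ρt)_2) / ρ_m.
Σt_1 = 23.5 km; Σt_2 = 8.53 km; Σ(ρt)_1 = 67.445; Σ(ρt)_2 = 20.0847 (in km·g/cm³).
e = (23.5 − 8.53) − (67.445 − 20.0847) / 3.38 = 0.958 km.

0.958 km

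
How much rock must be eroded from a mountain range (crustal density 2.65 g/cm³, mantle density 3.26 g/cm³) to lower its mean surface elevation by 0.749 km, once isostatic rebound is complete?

Net drop Δ = e − u = e − e ρ_c/ρ_m = e (ρ_m − ρ_c)/ρ_m.
e = Δ ρ_m/(ρ_m − ρ_c) = 0.749 km × 3.26/0.61 = 4 km.

4 km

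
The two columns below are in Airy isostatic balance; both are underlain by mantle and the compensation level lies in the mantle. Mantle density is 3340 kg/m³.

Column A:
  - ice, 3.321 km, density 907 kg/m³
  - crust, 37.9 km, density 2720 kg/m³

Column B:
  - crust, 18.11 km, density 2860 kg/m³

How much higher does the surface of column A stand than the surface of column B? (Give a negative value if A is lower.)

6.85 km

For any compensation level in the mantle, the mantle terms cancel and isostasy reduces to e = (Σt_A − Σt_B) − (Σ(ρt)_A − Σ(ρt)_B) / ρ_m.
Σt_A = 41.221 km; Σt_B = 18.11 km; Σ(ρt)_A = 106100.147; Σ(ρt)_B = 51794.6 (in km·kg/m³).
e = (41.221 − 18.11) − (106100.147 − 51794.6) / 3340 = 6.85 km.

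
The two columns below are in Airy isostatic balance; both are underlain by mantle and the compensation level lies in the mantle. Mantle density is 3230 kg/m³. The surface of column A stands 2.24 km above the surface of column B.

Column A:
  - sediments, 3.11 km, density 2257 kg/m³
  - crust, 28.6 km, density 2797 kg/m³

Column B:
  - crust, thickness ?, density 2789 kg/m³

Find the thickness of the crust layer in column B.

Take the compensation level at the base of the deeper column (depth z_c below the surface of column A) and equate Σ ρ_i t_i down to z_c; mantle fills any gap and the z_c terms cancel.
Column A: 3.11×2257 + 28.6×2797 + (z_c − 31.71)×3230
Column B: 2.24×0 + x×2789 + (z_c − 2.24 − 0 − x)×3230
The z_c×3230 term appears on both sides and cancels. Collect the known terms of each column as K = Σ(ρt)_known − 3230 × (depth of known layers): K_A = 87013.47 − 3230×31.71 = −15409.83; K_B = 0 − 3230×(2.24 + 0) = −7235.2.
Balance: K_A = K_B − x×(3230 − 2789), so x = (K_B − K_A)/(3230 − 2789) = 8174.63/441 = 18.5 km.

18.5 km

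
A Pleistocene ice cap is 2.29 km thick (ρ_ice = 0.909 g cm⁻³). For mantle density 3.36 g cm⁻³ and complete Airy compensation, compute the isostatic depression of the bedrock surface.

Balancing pressure at the compensation depth: the ice load ρ_ice t is balanced by mantle displaced below, ρ_m s.
s = t ρ_ice / ρ_m = 2.29 km × 0.909/3.36 = 0.62 km.

0.62 km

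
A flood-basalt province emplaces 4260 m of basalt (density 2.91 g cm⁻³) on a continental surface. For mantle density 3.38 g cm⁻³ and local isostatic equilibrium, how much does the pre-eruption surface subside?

Subaerial loading: s = t ρ_load / ρ_m.
s = 4260 m × 2.91/3.38 = 3670 m.

3670 m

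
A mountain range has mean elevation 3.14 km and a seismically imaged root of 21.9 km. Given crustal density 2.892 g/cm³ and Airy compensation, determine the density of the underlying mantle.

3.31 g/cm³

Airy balance: ρ_c h = (ρ_m − ρ_c) r → ρ_m = ρ_c (1 + h/r).
ρ_m = 2.892 × (1 + 3.14 km/21.9 km) = 3.31 g/cm³.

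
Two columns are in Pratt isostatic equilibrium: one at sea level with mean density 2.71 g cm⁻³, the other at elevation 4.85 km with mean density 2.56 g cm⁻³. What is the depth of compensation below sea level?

ρ_ref D = ρ (D + h) → D (ρ_ref − ρ) = ρ h.
D = ρ h/(ρ_ref − ρ) = 2.56 × 4.85 km/(2.71 − 2.56) = 82.8 km.

82.8 km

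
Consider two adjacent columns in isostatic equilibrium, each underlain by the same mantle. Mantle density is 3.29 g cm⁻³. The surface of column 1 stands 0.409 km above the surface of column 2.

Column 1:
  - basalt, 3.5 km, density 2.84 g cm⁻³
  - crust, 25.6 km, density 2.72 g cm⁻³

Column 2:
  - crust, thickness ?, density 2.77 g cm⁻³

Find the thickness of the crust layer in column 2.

Take the compensation level at the base of the deeper column (depth z_c below the surface of column 1) and equate Σ ρ_i t_i down to z_c; mantle fills any gap and the z_c terms cancel.
Column 1: 3.5×2.84 + 25.6×2.72 + (z_c − 29.1)×3.29
Column 2: 0.409×0 + x×2.77 + (z_c − 0.409 − 0 − x)×3.29
The z_c×3.29 term appears on both sides and cancels. Collect the known terms of each column as K = Σ(ρt)_known − 3.29 × (depth of known layers): K_1 = 79.572 − 3.29×29.1 = −16.167; K_2 = 0 − 3.29×(0.409 + 0) = −1.34561.
Balance: K_1 = K_2 − x×(3.29 − 2.77), so x = (K_2 − K_1)/(3.29 − 2.77) = 14.8214/0.52 = 28.5 km.

28.5 km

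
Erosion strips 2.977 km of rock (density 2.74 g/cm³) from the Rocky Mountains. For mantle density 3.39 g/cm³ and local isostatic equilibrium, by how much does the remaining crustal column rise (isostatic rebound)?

Unloading: uplift u = e ρ_c/ρ_m = 2.977 km × 2.74/3.39 = 2.41 km.

2.41 km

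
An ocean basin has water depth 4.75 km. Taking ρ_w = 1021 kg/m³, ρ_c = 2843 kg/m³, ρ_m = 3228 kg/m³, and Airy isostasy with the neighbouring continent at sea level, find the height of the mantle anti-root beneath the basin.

Isostatic balance requires: replacing crust with seawater at the top is compensated by replacing crust with mantle at the base: d (ρ_c − ρ_w) = a (ρ_m − ρ_c).
a = d (ρ_c − ρ_w)/(ρ_m − ρ_c) = 4.75 km × 1822/385 = 22.5 km.

22.5 km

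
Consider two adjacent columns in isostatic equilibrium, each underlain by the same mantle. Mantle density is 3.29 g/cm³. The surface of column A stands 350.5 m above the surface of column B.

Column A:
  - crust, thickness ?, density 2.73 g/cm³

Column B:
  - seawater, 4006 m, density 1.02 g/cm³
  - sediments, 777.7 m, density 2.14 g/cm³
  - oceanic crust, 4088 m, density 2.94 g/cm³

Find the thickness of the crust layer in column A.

Take the compensation level at the base of the deeper column (depth z_c below the surface of column A) and equate Σ ρ_i t_i down to z_c; mantle fills any gap and the z_c terms cancel.
Column A: x×2.73 + (z_c − 0 − x)×3.29
Column B: 350.5×0 + 4006×1.02 + 777.7×2.14 + 4088×2.94 + (z_c − 350.5 − 8871.7)×3.29
The z_c×3.29 term appears on both sides and cancels. Collect the known terms of each column as K = Σ(ρt)_known − 3.29 × (depth of known layers): K_A = 0 − 3.29×0 = 0; K_B = 17769.118 − 3.29×(350.5 + 8871.7) = −12571.92.
Balance: K_A − x×(3.29 − 2.73) = K_B, so x = (K_A − K_B)/(3.29 − 2.73) = 12571.9/0.56 = 22400 m.

22400 m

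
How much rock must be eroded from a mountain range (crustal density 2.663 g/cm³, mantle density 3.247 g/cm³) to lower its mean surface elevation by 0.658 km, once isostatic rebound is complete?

Net drop Δ = e − u = e − e ρ_c/ρ_m = e (ρ_m − ρ_c)/ρ_m.
e = Δ ρ_m/(ρ_m − ρ_c) = 0.658 km × 3.247/0.584 = 3.66 km.

3.66 km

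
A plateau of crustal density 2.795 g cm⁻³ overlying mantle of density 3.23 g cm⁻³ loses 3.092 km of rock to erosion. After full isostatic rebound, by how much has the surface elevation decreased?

Rebound u = e ρ_c/ρ_m = 3.092 km × 2.795/3.23 = 2.676 km.
Net surface drop = e − u = 3.092 km − 2.676 km = e (ρ_m − ρ_c)/ρ_m = 0.416 km.

0.416 km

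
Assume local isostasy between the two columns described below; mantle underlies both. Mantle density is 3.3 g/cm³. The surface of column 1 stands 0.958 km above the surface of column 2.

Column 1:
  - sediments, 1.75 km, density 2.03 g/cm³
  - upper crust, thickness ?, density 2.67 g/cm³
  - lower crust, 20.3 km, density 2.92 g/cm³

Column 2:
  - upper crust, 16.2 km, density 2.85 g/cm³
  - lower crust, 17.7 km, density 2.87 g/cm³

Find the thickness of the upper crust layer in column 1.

Take the compensation level at the base of the deeper column (depth z_c below the surface of column 1) and equate Σ ρ_i t_i down to z_c; mantle fills any gap and the z_c terms cancel.
Column 1: 1.75×2.03 + x×2.67 + 20.3×2.92 + (z_c − 22.05 − x)×3.3
Column 2: 0.958×0 + 16.2×2.85 + 17.7×2.87 + (z_c − 0.958 − 33.9)×3.3
The z_c×3.3 term appears on both sides and cancels. Collect the known terms of each column as K = Σ(ρt)_known − 3.3 × (depth of known layers): K_1 = 62.8285 − 3.3×22.05 = −9.9365; K_2 = 96.969 − 3.3×(0.958 + 33.9) = −18.0624.
Balance: K_1 − x×(3.3 − 2.67) = K_2, so x = (K_1 − K_2)/(3.3 − 2.67) = 8.1259/0.63 = 12.9 km.

12.9 km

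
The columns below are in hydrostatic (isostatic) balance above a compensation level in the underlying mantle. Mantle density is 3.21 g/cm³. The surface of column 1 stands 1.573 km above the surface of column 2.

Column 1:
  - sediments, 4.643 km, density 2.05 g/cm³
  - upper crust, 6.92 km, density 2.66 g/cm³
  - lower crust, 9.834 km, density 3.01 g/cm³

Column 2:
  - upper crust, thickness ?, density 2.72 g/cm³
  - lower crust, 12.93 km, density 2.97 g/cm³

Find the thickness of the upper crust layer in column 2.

6.13 km

Take the compensation level at the base of the deeper column (depth z_c below the surface of column 1) and equate Σ ρ_i t_i down to z_c; mantle fills any gap and the z_c terms cancel.
Column 1: 4.643×2.05 + 6.92×2.66 + 9.834×3.01 + (z_c − 21.397)×3.21
Column 2: 1.573×0 + x×2.72 + 12.93×2.97 + (z_c − 1.573 − 12.93 − x)×3.21
The z_c×3.21 term appears on both sides and cancels. Collect the known terms of each column as K = Σ(ρt)_known − 3.21 × (depth of known layers): K_1 = 57.52569 − 3.21×21.397 = −11.15868; K_2 = 38.4021 − 3.21×(1.573 + 12.93) = −8.15253.
Balance: K_1 = K_2 − x×(3.21 − 2.72), so x = (K_2 − K_1)/(3.21 − 2.72) = 3.00615/0.49 = 6.13 km.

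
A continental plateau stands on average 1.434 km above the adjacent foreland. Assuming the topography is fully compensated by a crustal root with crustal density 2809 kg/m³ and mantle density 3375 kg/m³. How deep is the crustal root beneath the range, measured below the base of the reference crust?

7.12 km

Equating mass per unit area of the two columns: the weight of the topography is balanced by the buoyancy of the root, ρ_c h = (ρ_m − ρ_c) r.
r = h · ρ_c / (ρ_m − ρ_c) = 1.434 km × 2809 / (3375 − 2809) = 7.12 km.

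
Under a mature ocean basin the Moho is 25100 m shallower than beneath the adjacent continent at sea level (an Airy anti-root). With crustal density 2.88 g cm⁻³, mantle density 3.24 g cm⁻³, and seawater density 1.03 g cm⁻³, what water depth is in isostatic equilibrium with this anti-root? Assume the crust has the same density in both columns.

Replacing a thickness d of crust by seawater at the top must be balanced by replacing crust with mantle at the base: d (ρ_c − ρ_w) = a (ρ_m − ρ_c).
d = a (ρ_m − ρ_c)/(ρ_c − ρ_w) = 25100 m × 0.36/1.85 = 4880 m.

4880 m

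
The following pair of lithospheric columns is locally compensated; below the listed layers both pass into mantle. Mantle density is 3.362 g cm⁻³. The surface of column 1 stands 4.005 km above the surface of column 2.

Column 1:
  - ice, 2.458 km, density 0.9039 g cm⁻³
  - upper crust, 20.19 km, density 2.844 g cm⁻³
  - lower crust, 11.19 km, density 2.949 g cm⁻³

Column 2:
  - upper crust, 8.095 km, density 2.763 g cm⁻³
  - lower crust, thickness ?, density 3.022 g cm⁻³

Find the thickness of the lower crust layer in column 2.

8.26 km

Take the compensation level at the base of the deeper column (depth z_c below the surface of column 1) and equate Σ ρ_i t_i down to z_c; mantle fills any gap and the z_c terms cancel.
Column 1: 2.458×0.9039 + 20.19×2.844 + 11.19×2.949 + (z_c − 33.838)×3.362
Column 2: 4.005×0 + 8.095×2.763 + x×3.022 + (z_c − 4.005 − 8.095 − x)×3.362
The z_c×3.362 term appears on both sides and cancels. Collect the known terms of each column as K = Σ(ρt)_known − 3.362 × (depth of known layers): K_1 = 92.6414562 − 3.362×33.838 = −21.1218998; K_2 = 22.366485 − 3.362×(4.005 + 8.095) = −18.313715.
Balance: K_1 = K_2 − x×(3.362 − 3.022), so x = (K_2 − K_1)/(3.362 − 3.022) = 2.80818/0.34 = 8.26 km.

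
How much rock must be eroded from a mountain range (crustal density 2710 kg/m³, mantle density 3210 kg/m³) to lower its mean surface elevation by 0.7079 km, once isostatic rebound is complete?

Net drop Δ = e − u = e − e ρ_c/ρ_m = e (ρ_m − ρ_c)/ρ_m.
e = Δ ρ_m/(ρ_m − ρ_c) = 0.7079 km × 3210/500 = 4.54 km.

4.54 km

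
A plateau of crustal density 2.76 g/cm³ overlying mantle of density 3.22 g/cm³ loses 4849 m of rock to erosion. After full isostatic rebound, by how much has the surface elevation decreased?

693 m

Rebound u = e ρ_c/ρ_m = 4849 m × 2.76/3.22 = 4156 m.
Net surface drop = e − u = 4849 m − 4156 m = e (ρ_m − ρ_c)/ρ_m = 693 m.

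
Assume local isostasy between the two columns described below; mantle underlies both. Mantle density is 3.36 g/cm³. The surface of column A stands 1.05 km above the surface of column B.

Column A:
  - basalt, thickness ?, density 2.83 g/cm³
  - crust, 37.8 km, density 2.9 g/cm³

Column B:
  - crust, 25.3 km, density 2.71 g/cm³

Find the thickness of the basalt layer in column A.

4.88 km

Take the compensation level at the base of the deeper column (depth z_c below the surface of column A) and equate Σ ρ_i t_i down to z_c; mantle fills any gap and the z_c terms cancel.
Column A: x×2.83 + 37.8×2.9 + (z_c − 37.8 − x)×3.36
Column B: 1.05×0 + 25.3×2.71 + (z_c − 1.05 − 25.3)×3.36
The z_c×3.36 term appears on both sides and cancels. Collect the known terms of each column as K = Σ(ρt)_known − 3.36 × (depth of known layers): K_A = 109.62 − 3.36×37.8 = −17.388; K_B = 68.563 − 3.36×(1.05 + 25.3) = −19.973.
Balance: K_A − x×(3.36 − 2.83) = K_B, so x = (K_A − K_B)/(3.36 − 2.83) = 2.585/0.53 = 4.88 km.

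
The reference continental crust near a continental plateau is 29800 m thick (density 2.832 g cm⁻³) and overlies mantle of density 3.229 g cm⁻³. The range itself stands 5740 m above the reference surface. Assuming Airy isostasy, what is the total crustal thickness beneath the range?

Root depth r = h ρ_c / (ρ_m − ρ_c) = 5740 m × 2.832 / 0.397 = 40950 m.
Total thickness = T + h + r = 29800 m + 5740 m + 40950 m = 76500 m.

76500 m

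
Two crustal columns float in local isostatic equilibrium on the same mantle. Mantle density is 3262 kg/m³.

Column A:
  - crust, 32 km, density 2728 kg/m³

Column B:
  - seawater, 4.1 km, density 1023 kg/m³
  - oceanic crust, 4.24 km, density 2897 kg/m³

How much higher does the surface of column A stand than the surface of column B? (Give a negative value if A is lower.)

1.95 km

For any compensation level in the mantle, the mantle terms cancel and isostasy reduces to e = (Σt_A − Σt_B) − (Σ(ρt)_A − Σ(ρt)_B) / ρ_m.
Σt_A = 32 km; Σt_B = 8.34 km; Σ(ρt)_A = 87296; Σ(ρt)_B = 16477.58 (in km·kg/m³).
e = (32 − 8.34) − (87296 − 16477.58) / 3262 = 1.95 km.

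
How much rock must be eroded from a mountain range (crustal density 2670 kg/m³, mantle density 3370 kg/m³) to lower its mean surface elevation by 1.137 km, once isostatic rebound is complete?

Net drop Δ = e − u = e − e ρ_c/ρ_m = e (ρ_m − ρ_c)/ρ_m.
e = Δ ρ_m/(ρ_m − ρ_c) = 1.137 km × 3370/700 = 5.47 km.

5.47 km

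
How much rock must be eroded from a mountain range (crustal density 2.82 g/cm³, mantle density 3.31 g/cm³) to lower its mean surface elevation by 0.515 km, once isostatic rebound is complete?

Net drop Δ = e − u = e − e ρ_c/ρ_m = e (ρ_m − ρ_c)/ρ_m.
e = Δ ρ_m/(ρ_m − ρ_c) = 0.515 km × 3.31/0.49 = 3.48 km.

3.48 km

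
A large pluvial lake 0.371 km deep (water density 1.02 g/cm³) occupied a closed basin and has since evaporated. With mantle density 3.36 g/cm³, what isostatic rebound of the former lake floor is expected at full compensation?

0.113 km

u = d ρ_w/ρ_m = 0.371 km × 1.02/3.36 = 0.113 km.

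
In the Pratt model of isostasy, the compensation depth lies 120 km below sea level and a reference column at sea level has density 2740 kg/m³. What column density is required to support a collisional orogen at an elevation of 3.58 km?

2660 kg/m³

Pratt balance: ρ_ref D = ρ (D + h).
ρ = ρ_ref D/(D + h) = 2740 × 120 km/(120 km + 3.58 km) = 2660 kg/m³.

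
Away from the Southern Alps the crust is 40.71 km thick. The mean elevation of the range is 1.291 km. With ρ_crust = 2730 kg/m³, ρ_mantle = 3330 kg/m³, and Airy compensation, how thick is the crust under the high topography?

Root depth r = h ρ_c / (ρ_m − ρ_c) = 1.291 km × 2730 / 600 = 5.874 km.
Total thickness = T + h + r = 40.71 km + 1.291 km + 5.874 km = 47.9 km.

47.9 km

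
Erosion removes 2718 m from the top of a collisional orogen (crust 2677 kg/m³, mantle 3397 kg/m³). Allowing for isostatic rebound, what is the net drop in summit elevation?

Rebound u = e ρ_c/ρ_m = 2718 m × 2677/3397 = 2142 m.
Net surface drop = e − u = 2718 m − 2142 m = e (ρ_m − ρ_c)/ρ_m = 576 m.

576 m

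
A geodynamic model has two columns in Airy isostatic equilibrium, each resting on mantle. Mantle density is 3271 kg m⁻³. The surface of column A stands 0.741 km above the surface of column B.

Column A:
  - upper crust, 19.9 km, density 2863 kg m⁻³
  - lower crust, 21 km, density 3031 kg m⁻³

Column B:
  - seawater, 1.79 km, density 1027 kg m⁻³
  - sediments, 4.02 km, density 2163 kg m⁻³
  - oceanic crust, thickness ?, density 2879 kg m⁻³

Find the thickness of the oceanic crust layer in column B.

Take the compensation level at the base of the deeper column (depth z_c below the surface of column A) and equate Σ ρ_i t_i down to z_c; mantle fills any gap and the z_c terms cancel.
Column A: 19.9×2863 + 21×3031 + (z_c − 40.9)×3271
Column B: 0.741×0 + 1.79×1027 + 4.02×2163 + x×2879 + (z_c − 0.741 − 5.81 − x)×3271
The z_c×3271 term appears on both sides and cancels. Collect the known terms of each column as K = Σ(ρt)_known − 3271 × (depth of known layers): K_A = 120624.7 − 3271×40.9 = −13159.2; K_B = 10533.59 − 3271×(0.741 + 5.81) = −10894.731.
Balance: K_A = K_B − x×(3271 − 2879), so x = (K_B − K_A)/(3271 − 2879) = 2264.47/392 = 5.78 km.

5.78 km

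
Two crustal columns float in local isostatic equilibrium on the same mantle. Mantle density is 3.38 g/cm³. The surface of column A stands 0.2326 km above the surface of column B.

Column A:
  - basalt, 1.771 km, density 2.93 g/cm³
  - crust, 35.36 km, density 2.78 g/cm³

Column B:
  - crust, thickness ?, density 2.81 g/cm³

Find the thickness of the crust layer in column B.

Take the compensation level at the base of the deeper column (depth z_c below the surface of column A) and equate Σ ρ_i t_i down to z_c; mantle fills any gap and the z_c terms cancel.
Column A: 1.771×2.93 + 35.36×2.78 + (z_c − 37.131)×3.38
Column B: 0.2326×0 + x×2.81 + (z_c − 0.2326 − 0 − x)×3.38
The z_c×3.38 term appears on both sides and cancels. Collect the known terms of each column as K = Σ(ρt)_known − 3.38 × (depth of known layers): K_A = 103.48983 − 3.38×37.131 = −22.01295; K_B = 0 − 3.38×(0.2326 + 0) = −0.786188.
Balance: K_A = K_B − x×(3.38 − 2.81), so x = (K_B − K_A)/(3.38 − 2.81) = 21.2268/0.57 = 37.2 km.

37.2 km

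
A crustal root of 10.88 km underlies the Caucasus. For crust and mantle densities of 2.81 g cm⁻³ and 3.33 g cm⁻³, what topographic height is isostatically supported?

In Airy isostatic equilibrium: ρ_c h = (ρ_m − ρ_c) r.
h = r (ρ_m − ρ_c) / ρ_c = 10.88 km × (3.33 − 2.81) / 2.81 = 2.01 km.

2.01 km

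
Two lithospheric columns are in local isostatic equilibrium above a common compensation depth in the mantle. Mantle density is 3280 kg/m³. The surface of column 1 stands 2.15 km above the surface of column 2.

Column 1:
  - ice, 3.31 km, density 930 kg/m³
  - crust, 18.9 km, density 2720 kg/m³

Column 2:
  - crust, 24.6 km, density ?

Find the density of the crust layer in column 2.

2820 kg/m³

Take the compensation level at the base of the deeper column (depth z_c below the surface of column 1) and equate Σ ρ_i t_i down to z_c; mantle fills any gap and the z_c terms cancel.
Column 1: 3.31×930 + 18.9×2720 + (z_c − 22.21)×3280
Column 2: 2.15×0 + 24.6×ρ + (z_c − 2.15 − 24.6)×3280
The z_c×3280 term appears on both sides and cancels. Collect the known terms of each column as K = Σ(ρt)_known − 3280 × (depth of known layers): K_1 = 54486.3 − 3280×22.21 = −18362.5; K_2 = 0 − 3280×(2.15 + 24.6) = −87740.
Balance: K_1 = K_2 + 24.6×ρ, so ρ = (K_1 − K_2)/24.6 = 69377.5/24.6 = 2820 kg/m³.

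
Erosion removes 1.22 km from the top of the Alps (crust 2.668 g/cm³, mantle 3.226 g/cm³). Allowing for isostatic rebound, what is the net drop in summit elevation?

Rebound u = e ρ_c/ρ_m = 1.22 km × 2.668/3.226 = 1.009 km.
Net surface drop = e − u = 1.22 km − 1.009 km = e (ρ_m − ρ_c)/ρ_m = 0.211 km.

0.211 km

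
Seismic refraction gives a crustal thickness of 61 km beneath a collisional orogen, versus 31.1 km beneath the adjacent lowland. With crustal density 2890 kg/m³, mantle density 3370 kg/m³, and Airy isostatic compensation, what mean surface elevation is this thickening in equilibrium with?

4.26 km

Excess crust Δ = 61 km − 31.1 km = 29.9 km, split between elevation h and root r with h + r = Δ.
Airy balance ρ_c h = (ρ_m − ρ_c) r gives r = h ρ_c/(ρ_m − ρ_c), so h (1 + ρ_c/(ρ_m − ρ_c)) = Δ, i.e. h = Δ (ρ_m − ρ_c)/ρ_m.
h = 29.9 km × 480/3370 = 4.26 km.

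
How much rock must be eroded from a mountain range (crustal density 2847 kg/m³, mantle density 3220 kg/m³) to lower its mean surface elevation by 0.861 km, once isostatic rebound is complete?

Net drop Δ = e − u = e − e ρ_c/ρ_m = e (ρ_m − ρ_c)/ρ_m.
e = Δ ρ_m/(ρ_m − ρ_c) = 0.861 km × 3220/373 = 7.43 km.

7.43 km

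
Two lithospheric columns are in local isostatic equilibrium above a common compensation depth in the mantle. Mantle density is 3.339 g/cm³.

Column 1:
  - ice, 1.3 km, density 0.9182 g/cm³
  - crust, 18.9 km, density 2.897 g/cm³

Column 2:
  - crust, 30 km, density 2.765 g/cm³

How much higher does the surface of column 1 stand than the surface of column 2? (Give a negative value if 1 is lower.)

−1.71 km

For any compensation level in the mantle, the mantle terms cancel and isostasy reduces to e = (Σt_1 − Σt_2) − (Σ(ρt)_1 − Σ(ρt)_2) / ρ_m.
Σt_1 = 20.2 km; Σt_2 = 30 km; Σ(ρt)_1 = 55.94696; Σ(ρt)_2 = 82.95 (in km·g/cm³).
e = (20.2 − 30) − (55.94696 − 82.95) / 3.339 = −1.71 km.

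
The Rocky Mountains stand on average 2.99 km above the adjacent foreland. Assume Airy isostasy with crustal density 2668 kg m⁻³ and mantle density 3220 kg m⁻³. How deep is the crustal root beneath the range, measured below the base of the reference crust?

Balancing pressure at the compensation depth: the weight of the topography is balanced by the buoyancy of the root, ρ_c h = (ρ_m − ρ_c) r.
r = h · ρ_c / (ρ_m − ρ_c) = 2.99 km × 2668 / (3220 − 2668) = 14.5 km.

14.5 km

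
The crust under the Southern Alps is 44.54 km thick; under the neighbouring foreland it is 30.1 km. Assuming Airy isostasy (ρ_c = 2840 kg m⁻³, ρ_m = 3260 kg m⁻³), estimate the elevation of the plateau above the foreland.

Excess crust Δ = 44.54 km − 30.1 km = 14.44 km, split between elevation h and root r with h + r = Δ.
Airy balance ρ_c h = (ρ_m − ρ_c) r gives r = h ρ_c/(ρ_m − ρ_c), so h (1 + ρ_c/(ρ_m − ρ_c)) = Δ, i.e. h = Δ (ρ_m − ρ_c)/ρ_m.
h = 14.44 km × 420/3260 = 1.86 km.

1.86 km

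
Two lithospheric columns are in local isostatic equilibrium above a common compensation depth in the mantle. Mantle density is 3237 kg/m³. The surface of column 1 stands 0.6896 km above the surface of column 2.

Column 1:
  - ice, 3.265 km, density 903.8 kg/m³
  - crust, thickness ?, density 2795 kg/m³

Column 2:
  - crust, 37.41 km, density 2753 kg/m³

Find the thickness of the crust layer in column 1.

28.8 km

Take the compensation level at the base of the deeper column (depth z_c below the surface of column 1) and equate Σ ρ_i t_i down to z_c; mantle fills any gap and the z_c terms cancel.
Column 1: 3.265×903.8 + x×2795 + (z_c − 3.265 − x)×3237
Column 2: 0.6896×0 + 37.41×2753 + (z_c − 0.6896 − 37.41)×3237
The z_c×3237 term appears on both sides and cancels. Collect the known terms of each column as K = Σ(ρt)_known − 3237 × (depth of known layers): K_1 = 2950.907 − 3237×3.265 = −7617.898; K_2 = 102989.73 − 3237×(0.6896 + 37.41) = −20338.6752.
Balance: K_1 − x×(3237 − 2795) = K_2, so x = (K_1 − K_2)/(3237 − 2795) = 12720.8/442 = 28.8 km.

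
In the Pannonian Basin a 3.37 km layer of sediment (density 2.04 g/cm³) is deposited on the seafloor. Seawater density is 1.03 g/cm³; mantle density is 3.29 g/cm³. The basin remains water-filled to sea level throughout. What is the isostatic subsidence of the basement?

1.51 km

Submarine loading: the sediment displaces seawater, and the subsidence is in turn flooded, so s (ρ_m − ρ_w) = t (ρ_sed − ρ_w).
s = 3.37 km × (2.04 − 1.03) / (3.29 − 1.03) = 1.51 km.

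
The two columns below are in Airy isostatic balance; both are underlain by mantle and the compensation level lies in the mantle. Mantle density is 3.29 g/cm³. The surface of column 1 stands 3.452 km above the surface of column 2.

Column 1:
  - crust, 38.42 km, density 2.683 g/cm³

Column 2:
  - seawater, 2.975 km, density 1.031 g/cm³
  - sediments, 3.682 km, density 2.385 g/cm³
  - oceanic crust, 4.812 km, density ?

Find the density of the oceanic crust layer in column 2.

2.89 g/cm³

Take the compensation level at the base of the deeper column (depth z_c below the surface of column 1) and equate Σ ρ_i t_i down to z_c; mantle fills any gap and the z_c terms cancel.
Column 1: 38.42×2.683 + (z_c − 38.42)×3.29
Column 2: 3.452×0 + 2.975×1.031 + 3.682×2.385 + 4.812×ρ + (z_c − 3.452 − 11.469)×3.29
The z_c×3.29 term appears on both sides and cancels. Collect the known terms of each column as K = Σ(ρt)_known − 3.29 × (depth of known layers): K_1 = 103.08086 − 3.29×38.42 = −23.32094; K_2 = 11.848795 − 3.29×(3.452 + 11.469) = −37.241295.
Balance: K_1 = K_2 + 4.812×ρ, so ρ = (K_1 − K_2)/4.812 = 13.9204/4.812 = 2.89 g/cm³.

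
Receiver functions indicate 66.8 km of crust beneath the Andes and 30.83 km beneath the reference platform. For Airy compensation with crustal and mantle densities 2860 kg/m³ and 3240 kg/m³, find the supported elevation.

4.22 km

Excess crust Δ = 66.8 km − 30.83 km = 35.97 km, split between elevation h and root r with h + r = Δ.
Airy balance ρ_c h = (ρ_m − ρ_c) r gives r = h ρ_c/(ρ_m − ρ_c), so h (1 + ρ_c/(ρ_m − ρ_c)) = Δ, i.e. h = Δ (ρ_m − ρ_c)/ρ_m.
h = 35.97 km × 380/3240 = 4.22 km.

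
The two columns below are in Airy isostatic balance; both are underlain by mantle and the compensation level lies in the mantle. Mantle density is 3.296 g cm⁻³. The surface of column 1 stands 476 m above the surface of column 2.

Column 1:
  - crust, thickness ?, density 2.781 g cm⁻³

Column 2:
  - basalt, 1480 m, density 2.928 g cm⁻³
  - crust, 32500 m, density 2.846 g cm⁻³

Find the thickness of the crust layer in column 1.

32500 m

Take the compensation level at the base of the deeper column (depth z_c below the surface of column 1) and equate Σ ρ_i t_i down to z_c; mantle fills any gap and the z_c terms cancel.
Column 1: x×2.781 + (z_c − 0 − x)×3.296
Column 2: 476×0 + 1480×2.928 + 32500×2.846 + (z_c − 476 − 33980)×3.296
The z_c×3.296 term appears on both sides and cancels. Collect the known terms of each column as K = Σ(ρt)_known − 3.296 × (depth of known layers): K_1 = 0 − 3.296×0 = 0; K_2 = 96828.44 − 3.296×(476 + 33980) = −16738.536.
Balance: K_1 − x×(3.296 − 2.781) = K_2, so x = (K_1 − K_2)/(3.296 − 2.781) = 16738.5/0.515 = 32500 m.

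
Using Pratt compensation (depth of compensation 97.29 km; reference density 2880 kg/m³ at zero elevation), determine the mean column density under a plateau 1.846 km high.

2830 kg/m³

Pratt balance: ρ_ref D = ρ (D + h).
ρ = ρ_ref D/(D + h) = 2880 × 97.29 km/(97.29 km + 1.846 km) = 2830 kg/m³.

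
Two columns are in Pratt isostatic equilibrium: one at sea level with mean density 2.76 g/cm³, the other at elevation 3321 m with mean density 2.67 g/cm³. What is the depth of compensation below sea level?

98500 m

ρ_ref D = ρ (D + h) → D (ρ_ref − ρ) = ρ h.
D = ρ h/(ρ_ref − ρ) = 2.67 × 3321 m/(2.76 − 2.67) = 98500 m.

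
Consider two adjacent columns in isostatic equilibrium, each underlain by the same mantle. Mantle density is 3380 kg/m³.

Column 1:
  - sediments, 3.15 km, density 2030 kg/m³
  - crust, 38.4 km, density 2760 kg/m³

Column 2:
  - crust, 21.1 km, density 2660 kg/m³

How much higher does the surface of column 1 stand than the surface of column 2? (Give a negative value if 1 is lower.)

3.81 km

For any compensation level in the mantle, the mantle terms cancel and isostasy reduces to e = (Σt_1 − Σt_2) − (Σ(ρt)_1 − Σ(ρt)_2) / ρ_m.
Σt_1 = 41.55 km; Σt_2 = 21.1 km; Σ(ρt)_1 = 112378.5; Σ(ρt)_2 = 56126 (in km·kg/m³).
e = (41.55 − 21.1) − (112378.5 − 56126) / 3380 = 3.81 km.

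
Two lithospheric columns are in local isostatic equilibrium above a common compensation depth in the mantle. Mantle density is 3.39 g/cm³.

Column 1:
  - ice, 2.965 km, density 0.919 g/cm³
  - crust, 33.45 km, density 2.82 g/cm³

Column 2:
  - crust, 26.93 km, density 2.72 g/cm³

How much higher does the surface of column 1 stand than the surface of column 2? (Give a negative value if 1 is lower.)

For any compensation level in the mantle, the mantle terms cancel and isostasy reduces to e = (Σt_1 − Σt_2) − (Σ(ρt)_1 − Σ(ρt)_2) / ρ_m.
Σt_1 = 36.415 km; Σt_2 = 26.93 km; Σ(ρt)_1 = 97.053835; Σ(ρt)_2 = 73.2496 (in km·g/cm³).
e = (36.415 − 26.93) − (97.053835 − 73.2496) / 3.39 = 2.46 km.

2.46 km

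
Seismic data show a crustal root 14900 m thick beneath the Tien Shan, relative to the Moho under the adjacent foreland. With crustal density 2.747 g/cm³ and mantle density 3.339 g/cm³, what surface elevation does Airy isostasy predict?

3210 m

In Airy isostatic equilibrium: ρ_c h = (ρ_m − ρ_c) r.
h = r (ρ_m − ρ_c) / ρ_c = 14900 m × (3.339 − 2.747) / 2.747 = 3210 m.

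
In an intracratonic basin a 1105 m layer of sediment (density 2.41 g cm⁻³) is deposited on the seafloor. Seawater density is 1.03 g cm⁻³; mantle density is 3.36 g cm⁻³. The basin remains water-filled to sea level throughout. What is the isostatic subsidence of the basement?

654 m

Submarine loading: the sediment displaces seawater, and the subsidence is in turn flooded, so s (ρ_m − ρ_w) = t (ρ_sed − ρ_w).
s = 1105 m × (2.41 − 1.03) / (3.36 − 1.03) = 654 m.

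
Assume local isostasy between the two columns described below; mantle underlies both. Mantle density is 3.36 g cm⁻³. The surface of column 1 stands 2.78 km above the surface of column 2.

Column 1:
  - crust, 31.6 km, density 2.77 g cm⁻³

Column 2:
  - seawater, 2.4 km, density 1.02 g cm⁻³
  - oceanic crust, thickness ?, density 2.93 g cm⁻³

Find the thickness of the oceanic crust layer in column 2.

8.57 km

Take the compensation level at the base of the deeper column (depth z_c below the surface of column 1) and equate Σ ρ_i t_i down to z_c; mantle fills any gap and the z_c terms cancel.
Column 1: 31.6×2.77 + (z_c − 31.6)×3.36
Column 2: 2.78×0 + 2.4×1.02 + x×2.93 + (z_c − 2.78 − 2.4 − x)×3.36
The z_c×3.36 term appears on both sides and cancels. Collect the known terms of each column as K = Σ(ρt)_known − 3.36 × (depth of known layers): K_1 = 87.532 − 3.36×31.6 = −18.644; K_2 = 2.448 − 3.36×(2.78 + 2.4) = −14.9568.
Balance: K_1 = K_2 − x×(3.36 − 2.93), so x = (K_2 − K_1)/(3.36 − 2.93) = 3.6872/0.43 = 8.57 km.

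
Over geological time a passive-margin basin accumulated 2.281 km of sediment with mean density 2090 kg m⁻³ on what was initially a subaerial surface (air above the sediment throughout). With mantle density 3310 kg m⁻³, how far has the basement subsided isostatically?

Subaerial load: s = t ρ_sed / ρ_m = 2.281 km × 2090/3310 = 1.44 km.

1.44 km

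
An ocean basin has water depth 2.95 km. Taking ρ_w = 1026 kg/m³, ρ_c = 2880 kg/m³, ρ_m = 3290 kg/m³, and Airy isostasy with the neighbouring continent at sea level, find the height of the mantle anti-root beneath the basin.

By Archimedes' principle applied to the lithosphere: replacing crust with seawater at the top is compensated by replacing crust with mantle at the base: d (ρ_c − ρ_w) = a (ρ_m − ρ_c).
a = d (ρ_c − ρ_w)/(ρ_m − ρ_c) = 2.95 km × 1854/410 = 13.3 km.

13.3 km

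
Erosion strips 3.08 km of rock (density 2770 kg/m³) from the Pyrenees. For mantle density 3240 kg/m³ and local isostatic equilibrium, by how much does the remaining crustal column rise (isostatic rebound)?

Unloading: uplift u = e ρ_c/ρ_m = 3.08 km × 2770/3240 = 2.63 km.

2.63 km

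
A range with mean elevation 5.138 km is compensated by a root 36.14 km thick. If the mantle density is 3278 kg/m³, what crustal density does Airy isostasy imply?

ρ_c h = (ρ_m − ρ_c) r → ρ_c (h + r) = ρ_m r → ρ_c = ρ_m r / (h + r).
ρ_c = 3278 × 36.14 km / (5.138 km + 36.14 km) = 2870 kg/m³.

2870 kg/m³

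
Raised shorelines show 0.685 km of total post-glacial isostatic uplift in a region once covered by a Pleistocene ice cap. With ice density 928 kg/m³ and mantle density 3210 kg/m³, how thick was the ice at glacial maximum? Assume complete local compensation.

2.37 km

u = t ρ_ice/ρ_m → t = u ρ_m/ρ_ice = 0.685 km × 3210/928 = 2.37 km.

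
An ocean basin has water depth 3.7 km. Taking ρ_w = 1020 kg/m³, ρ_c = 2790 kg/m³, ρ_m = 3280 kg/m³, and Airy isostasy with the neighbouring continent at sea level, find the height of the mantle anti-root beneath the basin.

For local isostatic compensation: replacing crust with seawater at the top is compensated by replacing crust with mantle at the base: d (ρ_c − ρ_w) = a (ρ_m − ρ_c).
a = d (ρ_c − ρ_w)/(ρ_m − ρ_c) = 3.7 km × 1770/490 = 13.4 km.

13.4 km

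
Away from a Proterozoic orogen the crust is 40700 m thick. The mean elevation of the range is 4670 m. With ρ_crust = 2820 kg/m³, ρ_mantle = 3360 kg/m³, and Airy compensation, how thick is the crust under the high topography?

69800 m

Root depth r = h ρ_c / (ρ_m − ρ_c) = 4670 m × 2820 / 540 = 24390 m.
Total thickness = T + h + r = 40700 m + 4670 m + 24390 m = 69800 m.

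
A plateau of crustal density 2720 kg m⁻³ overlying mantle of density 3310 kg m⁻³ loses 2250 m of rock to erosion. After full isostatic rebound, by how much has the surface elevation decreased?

401 m

Rebound u = e ρ_c/ρ_m = 2250 m × 2720/3310 = 1849 m.
Net surface drop = e − u = 2250 m − 1849 m = e (ρ_m − ρ_c)/ρ_m = 401 m.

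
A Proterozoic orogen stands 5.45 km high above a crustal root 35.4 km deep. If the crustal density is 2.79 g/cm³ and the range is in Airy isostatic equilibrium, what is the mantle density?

Airy balance: ρ_c h = (ρ_m − ρ_c) r → ρ_m = ρ_c (1 + h/r).
ρ_m = 2.79 × (1 + 5.45 km/35.4 km) = 3.22 g/cm³.

3.22 g/cm³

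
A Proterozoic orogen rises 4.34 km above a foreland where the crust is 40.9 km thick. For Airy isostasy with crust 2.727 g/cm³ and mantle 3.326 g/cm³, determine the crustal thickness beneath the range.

Root depth r = h ρ_c / (ρ_m − ρ_c) = 4.34 km × 2.727 / 0.599 = 19.76 km.
Total thickness = T + h + r = 40.9 km + 4.34 km + 19.76 km = 65 km.

65 km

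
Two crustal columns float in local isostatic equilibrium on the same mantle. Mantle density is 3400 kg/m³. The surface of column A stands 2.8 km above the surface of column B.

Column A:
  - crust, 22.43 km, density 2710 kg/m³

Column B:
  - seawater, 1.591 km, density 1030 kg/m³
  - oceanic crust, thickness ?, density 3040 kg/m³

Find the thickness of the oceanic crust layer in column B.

Take the compensation level at the base of the deeper column (depth z_c below the surface of column A) and equate Σ ρ_i t_i down to z_c; mantle fills any gap and the z_c terms cancel.
Column A: 22.43×2710 + (z_c − 22.43)×3400
Column B: 2.8×0 + 1.591×1030 + x×3040 + (z_c − 2.8 − 1.591 − x)×3400
The z_c×3400 term appears on both sides and cancels. Collect the known terms of each column as K = Σ(ρt)_known − 3400 × (depth of known layers): K_A = 60785.3 − 3400×22.43 = −15476.7; K_B = 1638.73 − 3400×(2.8 + 1.591) = −13290.67.
Balance: K_A = K_B − x×(3400 − 3040), so x = (K_B − K_A)/(3400 − 3040) = 2186.03/360 = 6.07 km.

6.07 km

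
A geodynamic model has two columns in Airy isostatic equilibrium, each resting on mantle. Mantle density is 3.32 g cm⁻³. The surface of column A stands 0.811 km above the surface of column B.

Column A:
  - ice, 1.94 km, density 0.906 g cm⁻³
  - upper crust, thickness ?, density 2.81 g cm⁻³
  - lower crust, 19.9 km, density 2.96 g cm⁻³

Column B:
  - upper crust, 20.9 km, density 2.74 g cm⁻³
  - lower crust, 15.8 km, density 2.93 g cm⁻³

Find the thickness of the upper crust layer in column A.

17.9 km

Take the compensation level at the base of the deeper column (depth z_c below the surface of column A) and equate Σ ρ_i t_i down to z_c; mantle fills any gap and the z_c terms cancel.
Column A: 1.94×0.906 + x×2.81 + 19.9×2.96 + (z_c − 21.84 − x)×3.32
Column B: 0.811×0 + 20.9×2.74 + 15.8×2.93 + (z_c − 0.811 − 36.7)×3.32
The z_c×3.32 term appears on both sides and cancels. Collect the known terms of each column as K = Σ(ρt)_known − 3.32 × (depth of known layers): K_A = 60.66164 − 3.32×21.84 = −11.84716; K_B = 103.56 − 3.32×(0.811 + 36.7) = −20.97652.
Balance: K_A − x×(3.32 − 2.81) = K_B, so x = (K_A − K_B)/(3.32 − 2.81) = 9.12936/0.51 = 17.9 km.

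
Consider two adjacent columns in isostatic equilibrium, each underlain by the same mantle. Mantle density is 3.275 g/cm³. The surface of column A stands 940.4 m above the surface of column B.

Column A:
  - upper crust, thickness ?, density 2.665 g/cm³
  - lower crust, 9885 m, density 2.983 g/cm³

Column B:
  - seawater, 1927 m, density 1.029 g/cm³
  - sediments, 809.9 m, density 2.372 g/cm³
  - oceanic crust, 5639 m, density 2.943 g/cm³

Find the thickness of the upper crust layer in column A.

Take the compensation level at the base of the deeper column (depth z_c below the surface of column A) and equate Σ ρ_i t_i down to z_c; mantle fills any gap and the z_c terms cancel.
Column A: x×2.665 + 9885×2.983 + (z_c − 9885 − x)×3.275
Column B: 940.4×0 + 1927×1.029 + 809.9×2.372 + 5639×2.943 + (z_c − 940.4 − 8375.9)×3.275
The z_c×3.275 term appears on both sides and cancels. Collect the known terms of each column as K = Σ(ρt)_known − 3.275 × (depth of known layers): K_A = 29486.955 − 3.275×9885 = −2886.42; K_B = 20499.5428 − 3.275×(940.4 + 8375.9) = −10011.3397.
Balance: K_A − x×(3.275 − 2.665) = K_B, so x = (K_A − K_B)/(3.275 − 2.665) = 7124.92/0.61 = 11700 m.

11700 m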